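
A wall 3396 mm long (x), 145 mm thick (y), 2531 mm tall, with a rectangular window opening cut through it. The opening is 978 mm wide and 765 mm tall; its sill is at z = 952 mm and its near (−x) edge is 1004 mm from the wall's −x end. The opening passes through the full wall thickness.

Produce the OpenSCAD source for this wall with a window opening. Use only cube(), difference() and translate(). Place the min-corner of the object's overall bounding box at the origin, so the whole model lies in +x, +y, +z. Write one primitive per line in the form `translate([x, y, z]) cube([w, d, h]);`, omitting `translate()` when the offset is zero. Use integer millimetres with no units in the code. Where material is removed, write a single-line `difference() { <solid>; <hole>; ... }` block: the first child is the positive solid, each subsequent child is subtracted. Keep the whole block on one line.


difference() { cube([3396, 145, 2531]); translate([1004, 0, 952]) cube([978, 145, 765]); }


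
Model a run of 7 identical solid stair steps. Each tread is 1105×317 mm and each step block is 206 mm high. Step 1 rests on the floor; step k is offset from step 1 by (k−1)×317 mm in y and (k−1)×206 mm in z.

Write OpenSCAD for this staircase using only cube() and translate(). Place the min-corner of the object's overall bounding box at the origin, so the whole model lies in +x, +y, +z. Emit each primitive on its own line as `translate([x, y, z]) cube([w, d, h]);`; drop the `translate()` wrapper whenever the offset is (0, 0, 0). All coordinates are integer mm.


cube([1105, 317, 206]);
translate([0, 317, 206]) cube([1105, 317, 206]);
translate([0, 634, 412]) cube([1105, 317, 206]);
translate([0, 951, 618]) cube([1105, 317, 206]);
translate([0, 1268, 824]) cube([1105, 317, 206]);
translate([0, 1585, 1030]) cube([1105, 317, 206]);
translate([0, 1902, 1236]) cube([1105, 317, 206]);


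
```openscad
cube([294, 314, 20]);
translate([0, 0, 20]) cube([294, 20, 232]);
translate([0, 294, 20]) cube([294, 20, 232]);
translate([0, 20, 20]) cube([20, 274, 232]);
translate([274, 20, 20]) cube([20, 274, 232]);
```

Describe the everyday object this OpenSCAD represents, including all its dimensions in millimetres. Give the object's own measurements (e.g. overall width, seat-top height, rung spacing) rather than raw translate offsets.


An open-topped rectangular box: outside dimensions 294×314×252 mm, with a uniform wall and base thickness of 20 mm. The base is a full 294×314 slab on the floor; four walls sit on top of the base. The front and back walls (the −y and +y sides) span the full width; the two side walls fit between them.


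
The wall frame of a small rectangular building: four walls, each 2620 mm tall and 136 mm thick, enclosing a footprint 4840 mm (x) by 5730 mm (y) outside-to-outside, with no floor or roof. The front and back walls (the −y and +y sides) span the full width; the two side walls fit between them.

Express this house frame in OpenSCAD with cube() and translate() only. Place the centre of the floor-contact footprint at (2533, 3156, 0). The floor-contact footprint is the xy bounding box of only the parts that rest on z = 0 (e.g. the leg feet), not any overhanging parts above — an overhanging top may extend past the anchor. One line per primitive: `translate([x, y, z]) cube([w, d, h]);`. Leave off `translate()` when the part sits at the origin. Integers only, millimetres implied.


translate([113, 291, 0]) cube([4840, 136, 2620]);
translate([113, 5885, 0]) cube([4840, 136, 2620]);
translate([113, 427, 0]) cube([136, 5458, 2620]);
translate([4817, 427, 0]) cube([136, 5458, 2620]);


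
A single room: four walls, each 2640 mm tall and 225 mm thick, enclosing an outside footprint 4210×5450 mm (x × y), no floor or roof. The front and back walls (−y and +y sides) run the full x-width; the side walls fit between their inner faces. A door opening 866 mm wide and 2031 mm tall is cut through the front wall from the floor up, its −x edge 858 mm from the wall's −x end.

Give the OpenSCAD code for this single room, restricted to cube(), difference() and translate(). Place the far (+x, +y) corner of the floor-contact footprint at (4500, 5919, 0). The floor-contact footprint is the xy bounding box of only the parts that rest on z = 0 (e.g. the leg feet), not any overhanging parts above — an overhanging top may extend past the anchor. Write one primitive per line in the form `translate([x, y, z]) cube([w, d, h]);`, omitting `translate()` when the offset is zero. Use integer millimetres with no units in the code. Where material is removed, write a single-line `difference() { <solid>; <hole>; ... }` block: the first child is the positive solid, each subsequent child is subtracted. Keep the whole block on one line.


difference() { translate([290, 469, 0]) cube([4210, 225, 2640]); translate([1148, 469, 0]) cube([866, 225, 2031]); }
translate([290, 5694, 0]) cube([4210, 225, 2640]);
translate([290, 694, 0]) cube([225, 5000, 2640]);
translate([4275, 694, 0]) cube([225, 5000, 2640]);


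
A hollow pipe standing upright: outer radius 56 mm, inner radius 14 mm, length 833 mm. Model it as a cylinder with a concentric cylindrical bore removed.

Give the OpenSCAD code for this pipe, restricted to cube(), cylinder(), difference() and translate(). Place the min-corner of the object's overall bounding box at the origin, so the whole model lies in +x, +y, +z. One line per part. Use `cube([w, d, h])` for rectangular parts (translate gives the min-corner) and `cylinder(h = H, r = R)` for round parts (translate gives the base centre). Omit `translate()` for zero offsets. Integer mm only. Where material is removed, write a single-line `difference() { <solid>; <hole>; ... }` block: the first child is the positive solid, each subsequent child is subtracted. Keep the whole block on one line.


difference() { translate([56, 56, 0]) cylinder(h = 833, r = 56); translate([56, 56, 0]) cylinder(h = 833, r = 14); }


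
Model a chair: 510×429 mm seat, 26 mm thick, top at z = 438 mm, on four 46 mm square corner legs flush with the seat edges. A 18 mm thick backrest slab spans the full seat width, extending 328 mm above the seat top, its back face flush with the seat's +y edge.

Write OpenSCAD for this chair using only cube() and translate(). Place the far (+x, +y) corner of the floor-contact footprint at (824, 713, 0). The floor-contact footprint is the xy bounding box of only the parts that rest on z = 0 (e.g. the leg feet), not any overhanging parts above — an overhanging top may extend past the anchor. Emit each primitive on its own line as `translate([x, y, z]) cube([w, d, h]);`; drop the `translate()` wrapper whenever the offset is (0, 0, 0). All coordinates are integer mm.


translate([314, 284, 412]) cube([510, 429, 26]);
translate([314, 284, 0]) cube([46, 46, 412]);
translate([778, 284, 0]) cube([46, 46, 412]);
translate([314, 667, 0]) cube([46, 46, 412]);
translate([778, 667, 0]) cube([46, 46, 412]);
translate([314, 695, 438]) cube([510, 18, 328]);


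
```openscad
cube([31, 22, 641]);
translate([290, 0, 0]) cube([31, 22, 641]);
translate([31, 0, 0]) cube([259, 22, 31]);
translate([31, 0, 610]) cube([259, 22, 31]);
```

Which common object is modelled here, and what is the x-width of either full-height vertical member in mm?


A picture frame. The border width is 31 mm.

Four thin pieces enclosing a rectangular opening — a picture frame. The two full-height stiles are 641 mm tall; the top rail sits at z = 610 and is 31 mm tall, so the border above the opening is 641 − 610 = 31 mm, matching the stile x-width.


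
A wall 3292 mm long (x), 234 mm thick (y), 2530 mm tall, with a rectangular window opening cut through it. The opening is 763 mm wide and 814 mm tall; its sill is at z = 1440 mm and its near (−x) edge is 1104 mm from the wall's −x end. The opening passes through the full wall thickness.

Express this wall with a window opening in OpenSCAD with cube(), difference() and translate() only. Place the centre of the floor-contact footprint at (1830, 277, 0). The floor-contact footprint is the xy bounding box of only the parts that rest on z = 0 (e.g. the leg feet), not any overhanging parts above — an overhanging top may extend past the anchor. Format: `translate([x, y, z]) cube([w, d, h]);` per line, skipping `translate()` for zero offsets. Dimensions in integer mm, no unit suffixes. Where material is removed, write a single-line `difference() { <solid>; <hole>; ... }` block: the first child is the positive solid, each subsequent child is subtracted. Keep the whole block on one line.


difference() { translate([184, 160, 0]) cube([3292, 234, 2530]); translate([1288, 160, 1440]) cube([763, 234, 814]); }


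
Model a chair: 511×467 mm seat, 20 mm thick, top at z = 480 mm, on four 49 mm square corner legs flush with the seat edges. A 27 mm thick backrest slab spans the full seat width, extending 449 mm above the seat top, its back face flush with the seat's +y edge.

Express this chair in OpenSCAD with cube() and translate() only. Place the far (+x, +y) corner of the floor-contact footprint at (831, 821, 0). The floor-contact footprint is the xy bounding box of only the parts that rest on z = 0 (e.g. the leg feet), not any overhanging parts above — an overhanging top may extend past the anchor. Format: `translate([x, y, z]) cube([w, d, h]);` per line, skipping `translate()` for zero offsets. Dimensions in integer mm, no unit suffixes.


translate([320, 354, 460]) cube([511, 467, 20]);
translate([320, 354, 0]) cube([49, 49, 460]);
translate([782, 354, 0]) cube([49, 49, 460]);
translate([320, 772, 0]) cube([49, 49, 460]);
translate([782, 772, 0]) cube([49, 49, 460]);
translate([320, 794, 480]) cube([511, 27, 449]);


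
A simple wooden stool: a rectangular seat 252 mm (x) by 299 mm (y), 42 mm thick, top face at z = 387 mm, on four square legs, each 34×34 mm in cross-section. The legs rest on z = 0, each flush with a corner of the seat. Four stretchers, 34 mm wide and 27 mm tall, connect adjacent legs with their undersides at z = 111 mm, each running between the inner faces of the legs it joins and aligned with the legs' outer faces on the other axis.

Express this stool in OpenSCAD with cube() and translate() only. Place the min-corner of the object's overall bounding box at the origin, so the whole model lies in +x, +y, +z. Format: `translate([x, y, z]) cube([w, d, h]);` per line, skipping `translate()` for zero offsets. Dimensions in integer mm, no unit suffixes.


// leg_h = 387 - 42 = 345
// stretcher span = 252 - 2*34 = 184
translate([0, 0, 345]) cube([252, 299, 42]);
cube([34, 34, 345]);
translate([218, 0, 0]) cube([34, 34, 345]);
translate([0, 265, 0]) cube([34, 34, 345]);
translate([218, 265, 0]) cube([34, 34, 345]);
translate([34, 0, 111]) cube([184, 34, 27]);
translate([34, 265, 111]) cube([184, 34, 27]);
translate([0, 34, 111]) cube([34, 231, 27]);
translate([218, 34, 111]) cube([34, 231, 27]);


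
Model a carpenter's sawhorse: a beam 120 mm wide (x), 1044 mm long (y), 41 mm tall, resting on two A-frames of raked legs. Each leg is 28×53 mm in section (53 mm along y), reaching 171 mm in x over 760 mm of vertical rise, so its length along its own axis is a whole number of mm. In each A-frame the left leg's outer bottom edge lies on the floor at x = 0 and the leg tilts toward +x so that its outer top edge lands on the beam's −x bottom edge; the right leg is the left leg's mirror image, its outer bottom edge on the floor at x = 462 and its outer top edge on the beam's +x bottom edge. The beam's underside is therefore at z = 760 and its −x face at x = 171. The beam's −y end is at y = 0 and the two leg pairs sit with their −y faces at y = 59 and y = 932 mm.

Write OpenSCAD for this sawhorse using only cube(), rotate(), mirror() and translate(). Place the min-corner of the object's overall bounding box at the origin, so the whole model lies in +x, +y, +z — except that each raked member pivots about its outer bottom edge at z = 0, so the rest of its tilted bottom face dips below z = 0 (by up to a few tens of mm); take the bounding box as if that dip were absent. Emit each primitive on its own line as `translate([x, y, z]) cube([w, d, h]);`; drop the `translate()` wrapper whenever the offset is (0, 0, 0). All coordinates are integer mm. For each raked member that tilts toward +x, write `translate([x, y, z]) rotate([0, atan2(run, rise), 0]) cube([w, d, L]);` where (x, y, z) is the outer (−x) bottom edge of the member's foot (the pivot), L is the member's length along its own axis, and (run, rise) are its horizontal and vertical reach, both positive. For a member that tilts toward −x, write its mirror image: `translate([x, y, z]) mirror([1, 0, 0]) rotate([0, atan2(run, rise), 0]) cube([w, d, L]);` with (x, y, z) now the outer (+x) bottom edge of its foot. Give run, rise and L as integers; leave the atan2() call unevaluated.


translate([171, 0, 760]) cube([120, 1044, 41]);
translate([0, 59, 0]) rotate([0, atan2(171, 760), 0]) cube([28, 53, 779]);
translate([462, 59, 0]) mirror([1, 0, 0]) rotate([0, atan2(171, 760), 0]) cube([28, 53, 779]);
translate([0, 932, 0]) rotate([0, atan2(171, 760), 0]) cube([28, 53, 779]);
translate([462, 932, 0]) mirror([1, 0, 0]) rotate([0, atan2(171, 760), 0]) cube([28, 53, 779]);


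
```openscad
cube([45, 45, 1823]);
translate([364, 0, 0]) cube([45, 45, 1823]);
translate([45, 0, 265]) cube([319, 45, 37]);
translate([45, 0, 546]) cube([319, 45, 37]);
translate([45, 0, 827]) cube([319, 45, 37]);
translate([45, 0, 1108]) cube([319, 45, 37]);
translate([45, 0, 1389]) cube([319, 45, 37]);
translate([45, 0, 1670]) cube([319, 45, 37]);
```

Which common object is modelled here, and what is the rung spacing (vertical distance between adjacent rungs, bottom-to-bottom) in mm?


A ladder. The rung spacing is 281 mm.

Two tall 45×45 posts with 6 short bars between them — a ladder. Adjacent rungs sit at z = 265 and z = 546, so the spacing is 546 − 265 = 281 mm.


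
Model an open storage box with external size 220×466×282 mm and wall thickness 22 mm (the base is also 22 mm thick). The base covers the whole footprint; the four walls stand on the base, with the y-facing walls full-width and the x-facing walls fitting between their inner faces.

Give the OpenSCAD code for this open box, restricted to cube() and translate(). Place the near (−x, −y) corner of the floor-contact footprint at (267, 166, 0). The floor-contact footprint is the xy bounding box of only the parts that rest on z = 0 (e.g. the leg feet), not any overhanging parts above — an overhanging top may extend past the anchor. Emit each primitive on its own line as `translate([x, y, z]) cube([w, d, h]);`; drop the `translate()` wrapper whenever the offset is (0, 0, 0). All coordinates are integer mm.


translate([267, 166, 0]) cube([220, 466, 22]);
translate([267, 166, 22]) cube([220, 22, 260]);
translate([267, 610, 22]) cube([220, 22, 260]);
translate([267, 188, 22]) cube([22, 422, 260]);
translate([465, 188, 22]) cube([22, 422, 260]);


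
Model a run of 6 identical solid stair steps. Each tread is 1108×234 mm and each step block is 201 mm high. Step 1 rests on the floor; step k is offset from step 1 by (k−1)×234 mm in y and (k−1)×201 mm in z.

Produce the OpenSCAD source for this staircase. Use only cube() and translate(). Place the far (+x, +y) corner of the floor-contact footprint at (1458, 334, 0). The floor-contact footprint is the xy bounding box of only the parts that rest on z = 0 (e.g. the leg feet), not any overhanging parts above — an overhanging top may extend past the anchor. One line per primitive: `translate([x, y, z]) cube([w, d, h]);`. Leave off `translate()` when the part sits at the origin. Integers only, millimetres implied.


translate([350, 100, 0]) cube([1108, 234, 201]);
translate([350, 334, 201]) cube([1108, 234, 201]);
translate([350, 568, 402]) cube([1108, 234, 201]);
translate([350, 802, 603]) cube([1108, 234, 201]);
translate([350, 1036, 804]) cube([1108, 234, 201]);
translate([350, 1270, 1005]) cube([1108, 234, 201]);


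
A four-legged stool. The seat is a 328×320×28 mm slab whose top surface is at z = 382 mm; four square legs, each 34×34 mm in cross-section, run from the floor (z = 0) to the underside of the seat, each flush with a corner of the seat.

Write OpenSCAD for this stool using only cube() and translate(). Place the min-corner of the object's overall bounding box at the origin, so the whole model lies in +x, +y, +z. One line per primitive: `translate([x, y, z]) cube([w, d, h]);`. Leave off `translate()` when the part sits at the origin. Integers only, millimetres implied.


// leg_h = 382 - 28 = 354
translate([0, 0, 354]) cube([328, 320, 28]);
cube([34, 34, 354]);
translate([294, 0, 0]) cube([34, 34, 354]);
translate([0, 286, 0]) cube([34, 34, 354]);
translate([294, 286, 0]) cube([34, 34, 354]);


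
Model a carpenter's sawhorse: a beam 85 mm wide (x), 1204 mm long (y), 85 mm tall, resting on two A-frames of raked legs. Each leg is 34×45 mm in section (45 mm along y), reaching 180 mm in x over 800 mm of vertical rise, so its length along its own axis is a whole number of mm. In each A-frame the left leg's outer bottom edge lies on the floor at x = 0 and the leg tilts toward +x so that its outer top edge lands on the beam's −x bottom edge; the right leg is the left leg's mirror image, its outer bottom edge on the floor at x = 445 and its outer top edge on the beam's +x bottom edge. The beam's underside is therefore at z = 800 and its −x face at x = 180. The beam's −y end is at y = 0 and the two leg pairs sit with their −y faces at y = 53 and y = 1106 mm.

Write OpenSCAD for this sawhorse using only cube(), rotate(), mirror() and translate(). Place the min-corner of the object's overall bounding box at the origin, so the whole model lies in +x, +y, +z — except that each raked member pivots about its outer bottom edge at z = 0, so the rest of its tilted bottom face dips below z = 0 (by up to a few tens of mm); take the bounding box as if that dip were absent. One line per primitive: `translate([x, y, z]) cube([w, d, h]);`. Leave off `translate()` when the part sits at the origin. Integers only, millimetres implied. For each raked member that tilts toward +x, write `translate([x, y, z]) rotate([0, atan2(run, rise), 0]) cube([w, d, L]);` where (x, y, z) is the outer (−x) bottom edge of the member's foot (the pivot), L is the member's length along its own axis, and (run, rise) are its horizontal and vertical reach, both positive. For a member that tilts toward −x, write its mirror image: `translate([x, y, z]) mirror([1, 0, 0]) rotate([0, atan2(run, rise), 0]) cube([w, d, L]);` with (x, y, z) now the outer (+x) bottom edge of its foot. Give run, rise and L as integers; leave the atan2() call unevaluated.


translate([180, 0, 800]) cube([85, 1204, 85]);
translate([0, 53, 0]) rotate([0, atan2(180, 800), 0]) cube([34, 45, 820]);
translate([445, 53, 0]) mirror([1, 0, 0]) rotate([0, atan2(180, 800), 0]) cube([34, 45, 820]);
translate([0, 1106, 0]) rotate([0, atan2(180, 800), 0]) cube([34, 45, 820]);
translate([445, 1106, 0]) mirror([1, 0, 0]) rotate([0, atan2(180, 800), 0]) cube([34, 45, 820]);


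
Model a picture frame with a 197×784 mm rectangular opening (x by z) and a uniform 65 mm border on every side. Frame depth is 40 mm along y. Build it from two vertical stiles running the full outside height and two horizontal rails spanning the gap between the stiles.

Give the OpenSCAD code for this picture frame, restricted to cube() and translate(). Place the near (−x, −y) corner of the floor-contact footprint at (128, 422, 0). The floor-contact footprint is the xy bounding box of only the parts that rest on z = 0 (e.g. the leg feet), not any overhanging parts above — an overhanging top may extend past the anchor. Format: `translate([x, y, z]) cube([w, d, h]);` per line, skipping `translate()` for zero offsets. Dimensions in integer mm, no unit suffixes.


translate([128, 422, 0]) cube([65, 40, 914]);
translate([390, 422, 0]) cube([65, 40, 914]);
translate([193, 422, 0]) cube([197, 40, 65]);
translate([193, 422, 849]) cube([197, 40, 65]);


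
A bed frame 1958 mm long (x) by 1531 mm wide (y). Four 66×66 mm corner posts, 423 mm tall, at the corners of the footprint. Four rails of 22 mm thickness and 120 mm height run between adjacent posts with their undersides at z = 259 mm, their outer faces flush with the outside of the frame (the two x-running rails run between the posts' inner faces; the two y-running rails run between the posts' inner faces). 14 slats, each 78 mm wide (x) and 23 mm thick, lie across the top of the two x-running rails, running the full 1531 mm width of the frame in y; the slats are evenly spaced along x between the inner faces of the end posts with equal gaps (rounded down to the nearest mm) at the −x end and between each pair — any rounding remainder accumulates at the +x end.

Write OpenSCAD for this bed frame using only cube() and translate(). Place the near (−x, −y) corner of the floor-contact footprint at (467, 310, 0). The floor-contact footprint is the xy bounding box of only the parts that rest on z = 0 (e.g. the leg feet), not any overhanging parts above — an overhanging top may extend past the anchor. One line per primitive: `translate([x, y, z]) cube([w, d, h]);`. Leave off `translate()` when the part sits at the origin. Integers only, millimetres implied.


translate([467, 310, 0]) cube([66, 66, 423]);
translate([467, 1775, 0]) cube([66, 66, 423]);
translate([2359, 310, 0]) cube([66, 66, 423]);
translate([2359, 1775, 0]) cube([66, 66, 423]);
translate([533, 310, 259]) cube([1826, 22, 120]);
translate([533, 1819, 259]) cube([1826, 22, 120]);
translate([467, 376, 259]) cube([22, 1399, 120]);
translate([2403, 376, 259]) cube([22, 1399, 120]);
translate([581, 310, 379]) cube([78, 1531, 23]);
translate([707, 310, 379]) cube([78, 1531, 23]);
translate([833, 310, 379]) cube([78, 1531, 23]);
translate([959, 310, 379]) cube([78, 1531, 23]);
translate([1085, 310, 379]) cube([78, 1531, 23]);
translate([1211, 310, 379]) cube([78, 1531, 23]);
translate([1337, 310, 379]) cube([78, 1531, 23]);
translate([1463, 310, 379]) cube([78, 1531, 23]);
translate([1589, 310, 379]) cube([78, 1531, 23]);
translate([1715, 310, 379]) cube([78, 1531, 23]);
translate([1841, 310, 379]) cube([78, 1531, 23]);
translate([1967, 310, 379]) cube([78, 1531, 23]);
translate([2093, 310, 379]) cube([78, 1531, 23]);
translate([2219, 310, 379]) cube([78, 1531, 23]);


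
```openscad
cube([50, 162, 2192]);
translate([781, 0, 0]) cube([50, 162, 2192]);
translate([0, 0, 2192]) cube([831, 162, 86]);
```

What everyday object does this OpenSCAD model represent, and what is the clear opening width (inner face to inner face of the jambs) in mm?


A door frame. The clear opening width is 731 mm.

Two 2192 mm tall posts with a header on top — a door frame. The left jamb is 50 mm wide at x = 0; the right jamb starts at x = 781. The clear opening is 781 − 50 = 731 mm.


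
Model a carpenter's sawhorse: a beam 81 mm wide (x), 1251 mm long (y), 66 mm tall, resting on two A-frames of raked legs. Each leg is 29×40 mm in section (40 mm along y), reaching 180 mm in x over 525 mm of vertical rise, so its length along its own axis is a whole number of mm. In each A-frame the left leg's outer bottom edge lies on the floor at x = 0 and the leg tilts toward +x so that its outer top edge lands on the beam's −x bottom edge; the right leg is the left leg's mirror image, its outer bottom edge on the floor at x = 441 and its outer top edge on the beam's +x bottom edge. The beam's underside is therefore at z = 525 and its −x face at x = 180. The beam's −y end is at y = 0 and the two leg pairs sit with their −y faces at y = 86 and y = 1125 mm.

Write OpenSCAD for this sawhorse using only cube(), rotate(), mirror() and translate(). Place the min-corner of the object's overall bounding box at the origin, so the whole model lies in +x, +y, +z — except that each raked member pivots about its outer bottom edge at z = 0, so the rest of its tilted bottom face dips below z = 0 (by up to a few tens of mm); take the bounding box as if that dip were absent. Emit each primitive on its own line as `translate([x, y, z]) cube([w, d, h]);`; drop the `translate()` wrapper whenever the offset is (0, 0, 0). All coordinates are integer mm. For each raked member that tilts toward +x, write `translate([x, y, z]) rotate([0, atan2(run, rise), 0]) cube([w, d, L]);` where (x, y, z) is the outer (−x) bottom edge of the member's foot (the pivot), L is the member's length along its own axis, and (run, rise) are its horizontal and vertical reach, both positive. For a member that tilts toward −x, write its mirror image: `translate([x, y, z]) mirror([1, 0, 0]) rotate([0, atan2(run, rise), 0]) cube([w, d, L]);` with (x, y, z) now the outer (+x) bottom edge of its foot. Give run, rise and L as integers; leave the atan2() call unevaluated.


translate([180, 0, 525]) cube([81, 1251, 66]);
translate([0, 86, 0]) rotate([0, atan2(180, 525), 0]) cube([29, 40, 555]);
translate([441, 86, 0]) mirror([1, 0, 0]) rotate([0, atan2(180, 525), 0]) cube([29, 40, 555]);
translate([0, 1125, 0]) rotate([0, atan2(180, 525), 0]) cube([29, 40, 555]);
translate([441, 1125, 0]) mirror([1, 0, 0]) rotate([0, atan2(180, 525), 0]) cube([29, 40, 555]);


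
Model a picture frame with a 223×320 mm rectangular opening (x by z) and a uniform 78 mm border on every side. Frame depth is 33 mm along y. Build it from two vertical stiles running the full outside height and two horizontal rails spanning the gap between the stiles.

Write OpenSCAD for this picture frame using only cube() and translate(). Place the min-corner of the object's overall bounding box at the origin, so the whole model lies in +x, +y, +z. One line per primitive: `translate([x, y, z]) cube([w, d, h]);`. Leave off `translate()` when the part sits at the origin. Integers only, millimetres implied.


cube([78, 33, 476]);
translate([301, 0, 0]) cube([78, 33, 476]);
translate([78, 0, 0]) cube([223, 33, 78]);
translate([78, 0, 398]) cube([223, 33, 78]);


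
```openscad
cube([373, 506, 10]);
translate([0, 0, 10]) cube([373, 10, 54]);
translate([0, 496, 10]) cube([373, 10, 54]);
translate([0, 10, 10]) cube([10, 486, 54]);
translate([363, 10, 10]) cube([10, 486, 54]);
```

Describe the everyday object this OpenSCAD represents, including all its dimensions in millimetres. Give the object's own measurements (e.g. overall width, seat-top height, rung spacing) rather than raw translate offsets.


An open-topped rectangular box: outside dimensions 373×506×64 mm, with a uniform wall and base thickness of 10 mm. The base is a full 373×506 slab on the floor; four walls sit on top of the base. The front and back walls (the −y and +y sides) span the full width; the two side walls fit between them.


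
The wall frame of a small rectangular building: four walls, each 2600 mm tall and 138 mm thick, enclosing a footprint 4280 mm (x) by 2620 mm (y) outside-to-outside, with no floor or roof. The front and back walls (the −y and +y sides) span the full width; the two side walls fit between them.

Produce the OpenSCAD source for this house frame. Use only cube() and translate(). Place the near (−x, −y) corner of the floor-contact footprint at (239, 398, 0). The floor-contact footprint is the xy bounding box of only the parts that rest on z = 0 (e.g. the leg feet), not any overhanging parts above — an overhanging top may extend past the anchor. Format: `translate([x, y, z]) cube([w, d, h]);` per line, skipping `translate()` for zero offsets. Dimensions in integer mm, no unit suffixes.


translate([239, 398, 0]) cube([4280, 138, 2600]);
translate([239, 2880, 0]) cube([4280, 138, 2600]);
translate([239, 536, 0]) cube([138, 2344, 2600]);
translate([4381, 536, 0]) cube([138, 2344, 2600]);


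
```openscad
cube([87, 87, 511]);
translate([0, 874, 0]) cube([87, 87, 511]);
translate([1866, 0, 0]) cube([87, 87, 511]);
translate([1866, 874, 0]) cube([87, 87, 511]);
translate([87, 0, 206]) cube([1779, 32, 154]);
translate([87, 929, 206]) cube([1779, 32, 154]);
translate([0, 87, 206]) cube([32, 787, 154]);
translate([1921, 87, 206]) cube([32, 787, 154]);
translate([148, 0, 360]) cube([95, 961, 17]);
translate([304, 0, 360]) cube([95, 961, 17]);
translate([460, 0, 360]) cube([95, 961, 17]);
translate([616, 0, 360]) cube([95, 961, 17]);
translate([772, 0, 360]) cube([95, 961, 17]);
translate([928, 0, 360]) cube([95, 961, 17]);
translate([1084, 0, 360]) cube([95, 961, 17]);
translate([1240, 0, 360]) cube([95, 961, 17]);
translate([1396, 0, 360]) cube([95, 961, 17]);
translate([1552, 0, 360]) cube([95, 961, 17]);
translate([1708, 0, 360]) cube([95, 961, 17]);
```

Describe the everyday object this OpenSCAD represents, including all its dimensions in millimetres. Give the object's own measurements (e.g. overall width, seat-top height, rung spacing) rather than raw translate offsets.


A bed frame 1953 mm long (x) by 961 mm wide (y). Four 87×87 mm corner posts, 511 mm tall, at the corners of the footprint. Four rails of 32 mm thickness and 154 mm height run between adjacent posts with their undersides at z = 206 mm, their outer faces flush with the outside of the frame (the two x-running rails run between the posts' inner faces; the two y-running rails run between the posts' inner faces). 11 slats, each 95 mm wide (x) and 17 mm thick, lie across the top of the two x-running rails, running the full 961 mm width of the frame in y; along x they sit between the end posts with a 61 mm gap after the −x posts and between neighbouring slats, leaving 63 mm before the +x posts.


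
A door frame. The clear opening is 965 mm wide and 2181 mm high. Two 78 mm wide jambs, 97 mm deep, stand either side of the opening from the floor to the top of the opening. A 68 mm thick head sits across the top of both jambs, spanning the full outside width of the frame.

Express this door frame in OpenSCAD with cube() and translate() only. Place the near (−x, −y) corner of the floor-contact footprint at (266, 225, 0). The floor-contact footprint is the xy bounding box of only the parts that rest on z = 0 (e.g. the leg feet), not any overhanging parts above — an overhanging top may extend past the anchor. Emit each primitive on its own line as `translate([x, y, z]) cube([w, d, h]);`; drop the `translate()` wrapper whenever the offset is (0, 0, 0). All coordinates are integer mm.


translate([266, 225, 0]) cube([78, 97, 2181]);
translate([1309, 225, 0]) cube([78, 97, 2181]);
translate([266, 225, 2181]) cube([1121, 97, 68]);


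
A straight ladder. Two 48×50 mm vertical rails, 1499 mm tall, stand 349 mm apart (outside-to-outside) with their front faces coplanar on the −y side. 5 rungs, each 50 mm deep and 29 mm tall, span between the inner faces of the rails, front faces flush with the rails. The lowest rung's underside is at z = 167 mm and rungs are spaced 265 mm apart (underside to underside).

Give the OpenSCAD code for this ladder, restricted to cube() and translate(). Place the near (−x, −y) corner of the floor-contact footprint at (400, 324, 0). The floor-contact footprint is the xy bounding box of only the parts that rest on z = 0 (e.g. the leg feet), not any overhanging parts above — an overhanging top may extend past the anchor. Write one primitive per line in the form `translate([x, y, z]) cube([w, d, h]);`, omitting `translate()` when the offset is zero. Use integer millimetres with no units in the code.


translate([400, 324, 0]) cube([48, 50, 1499]);
translate([701, 324, 0]) cube([48, 50, 1499]);
translate([448, 324, 167]) cube([253, 50, 29]);
translate([448, 324, 432]) cube([253, 50, 29]);
translate([448, 324, 697]) cube([253, 50, 29]);
translate([448, 324, 962]) cube([253, 50, 29]);
translate([448, 324, 1227]) cube([253, 50, 29]);


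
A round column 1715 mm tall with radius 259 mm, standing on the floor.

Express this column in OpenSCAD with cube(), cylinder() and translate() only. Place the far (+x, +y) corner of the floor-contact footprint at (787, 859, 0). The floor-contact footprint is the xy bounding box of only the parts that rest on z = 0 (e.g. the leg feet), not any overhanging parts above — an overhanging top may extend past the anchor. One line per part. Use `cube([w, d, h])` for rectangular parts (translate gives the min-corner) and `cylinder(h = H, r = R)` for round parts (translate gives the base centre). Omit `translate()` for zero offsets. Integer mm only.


translate([528, 600, 0]) cylinder(h = 1715, r = 259);


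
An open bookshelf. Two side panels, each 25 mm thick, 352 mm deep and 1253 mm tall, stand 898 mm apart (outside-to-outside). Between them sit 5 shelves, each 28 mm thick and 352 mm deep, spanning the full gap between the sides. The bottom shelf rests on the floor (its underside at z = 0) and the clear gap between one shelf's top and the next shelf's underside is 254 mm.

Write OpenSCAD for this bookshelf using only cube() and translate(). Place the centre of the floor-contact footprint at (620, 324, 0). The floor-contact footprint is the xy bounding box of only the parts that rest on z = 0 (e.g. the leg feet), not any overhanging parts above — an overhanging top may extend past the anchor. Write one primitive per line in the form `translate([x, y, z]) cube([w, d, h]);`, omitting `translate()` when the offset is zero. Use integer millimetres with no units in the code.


translate([171, 148, 0]) cube([25, 352, 1253]);
translate([1044, 148, 0]) cube([25, 352, 1253]);
translate([196, 148, 0]) cube([848, 352, 28]);
translate([196, 148, 282]) cube([848, 352, 28]);
translate([196, 148, 564]) cube([848, 352, 28]);
translate([196, 148, 846]) cube([848, 352, 28]);
translate([196, 148, 1128]) cube([848, 352, 28]);


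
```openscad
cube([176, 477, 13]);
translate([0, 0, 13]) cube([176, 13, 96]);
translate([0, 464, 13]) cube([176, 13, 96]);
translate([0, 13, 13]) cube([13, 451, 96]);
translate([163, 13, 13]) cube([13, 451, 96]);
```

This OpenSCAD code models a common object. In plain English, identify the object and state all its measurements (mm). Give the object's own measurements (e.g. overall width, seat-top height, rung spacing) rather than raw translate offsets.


An open-topped rectangular box: outside dimensions 176×477×109 mm, with a uniform wall and base thickness of 13 mm. The base is a full 176×477 slab on the floor; four walls sit on top of the base. The front and back walls (the −y and +y sides) span the full width; the two side walls fit between them.


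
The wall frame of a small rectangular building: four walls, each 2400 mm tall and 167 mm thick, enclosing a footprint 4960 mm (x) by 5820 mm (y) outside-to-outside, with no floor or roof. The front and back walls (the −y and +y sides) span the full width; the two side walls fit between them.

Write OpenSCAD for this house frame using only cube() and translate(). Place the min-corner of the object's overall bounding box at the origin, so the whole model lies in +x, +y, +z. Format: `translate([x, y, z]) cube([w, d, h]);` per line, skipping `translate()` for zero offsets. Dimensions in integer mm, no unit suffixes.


cube([4960, 167, 2400]);
translate([0, 5653, 0]) cube([4960, 167, 2400]);
translate([0, 167, 0]) cube([167, 5486, 2400]);
translate([4793, 167, 0]) cube([167, 5486, 2400]);


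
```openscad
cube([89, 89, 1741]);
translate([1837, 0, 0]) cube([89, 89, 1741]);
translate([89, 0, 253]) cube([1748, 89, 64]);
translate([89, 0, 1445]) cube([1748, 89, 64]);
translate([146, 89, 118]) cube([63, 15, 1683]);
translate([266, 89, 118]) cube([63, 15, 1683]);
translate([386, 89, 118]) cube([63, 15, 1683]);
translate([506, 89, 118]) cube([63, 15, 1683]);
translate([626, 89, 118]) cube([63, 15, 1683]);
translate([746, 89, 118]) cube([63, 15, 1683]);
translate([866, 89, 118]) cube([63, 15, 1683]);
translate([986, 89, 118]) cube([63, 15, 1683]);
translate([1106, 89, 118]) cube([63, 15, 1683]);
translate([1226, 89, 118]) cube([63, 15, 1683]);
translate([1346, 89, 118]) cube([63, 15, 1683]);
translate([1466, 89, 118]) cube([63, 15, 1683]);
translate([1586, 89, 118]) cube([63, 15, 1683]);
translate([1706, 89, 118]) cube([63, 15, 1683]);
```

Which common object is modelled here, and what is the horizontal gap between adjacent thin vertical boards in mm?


A fence section. The picket gap is 57 mm.

Two posts, two rails, 14 pickets — a fence section. Span 1748 mm holds 14 pickets of 63 mm with 15 equal gaps: ⌊(1748 − 14·63) / 15⌋ = 57 mm.


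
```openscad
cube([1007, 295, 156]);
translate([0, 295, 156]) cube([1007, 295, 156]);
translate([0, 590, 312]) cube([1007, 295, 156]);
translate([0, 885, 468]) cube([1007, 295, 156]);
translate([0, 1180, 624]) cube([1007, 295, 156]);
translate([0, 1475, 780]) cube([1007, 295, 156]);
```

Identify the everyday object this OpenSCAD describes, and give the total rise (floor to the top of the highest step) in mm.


A staircase. The total rise is 936 mm.

6 identical blocks, each offset up and back from the previous — a staircase. Each step is 156 mm tall and there are 6 of them, so the total rise is 6 × 156 = 936 mm.


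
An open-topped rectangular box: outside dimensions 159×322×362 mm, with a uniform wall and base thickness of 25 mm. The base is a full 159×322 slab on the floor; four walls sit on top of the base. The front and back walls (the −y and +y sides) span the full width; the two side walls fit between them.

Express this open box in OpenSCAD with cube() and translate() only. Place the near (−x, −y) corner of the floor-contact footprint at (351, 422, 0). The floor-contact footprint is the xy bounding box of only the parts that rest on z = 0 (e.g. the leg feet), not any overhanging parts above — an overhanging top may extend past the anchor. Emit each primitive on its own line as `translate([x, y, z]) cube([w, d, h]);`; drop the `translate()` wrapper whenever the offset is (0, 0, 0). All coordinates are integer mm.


translate([351, 422, 0]) cube([159, 322, 25]);
translate([351, 422, 25]) cube([159, 25, 337]);
translate([351, 719, 25]) cube([159, 25, 337]);
translate([351, 447, 25]) cube([25, 272, 337]);
translate([485, 447, 25]) cube([25, 272, 337]);


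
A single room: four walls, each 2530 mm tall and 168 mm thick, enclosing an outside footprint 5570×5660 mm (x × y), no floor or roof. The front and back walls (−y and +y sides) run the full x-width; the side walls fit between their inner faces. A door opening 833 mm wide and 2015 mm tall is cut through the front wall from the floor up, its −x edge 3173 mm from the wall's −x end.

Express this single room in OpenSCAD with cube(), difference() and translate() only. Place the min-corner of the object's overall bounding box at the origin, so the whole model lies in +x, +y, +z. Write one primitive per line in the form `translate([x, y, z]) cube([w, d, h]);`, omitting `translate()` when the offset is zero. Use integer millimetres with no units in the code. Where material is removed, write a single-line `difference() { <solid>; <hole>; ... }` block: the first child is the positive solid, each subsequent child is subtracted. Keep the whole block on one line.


difference() { cube([5570, 168, 2530]); translate([3173, 0, 0]) cube([833, 168, 2015]); }
translate([0, 5492, 0]) cube([5570, 168, 2530]);
translate([0, 168, 0]) cube([168, 5324, 2530]);
translate([5402, 168, 0]) cube([168, 5324, 2530]);


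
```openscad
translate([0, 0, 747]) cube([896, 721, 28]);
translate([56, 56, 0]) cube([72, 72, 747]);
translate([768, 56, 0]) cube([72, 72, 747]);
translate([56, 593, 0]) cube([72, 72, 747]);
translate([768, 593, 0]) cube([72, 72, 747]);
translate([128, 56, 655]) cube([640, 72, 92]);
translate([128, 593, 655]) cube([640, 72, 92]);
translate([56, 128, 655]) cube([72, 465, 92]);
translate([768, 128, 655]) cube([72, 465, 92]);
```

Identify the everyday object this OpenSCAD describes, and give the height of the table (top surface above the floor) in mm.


A table. The table height is 775 mm.

A 896×721×28 slab sits at z = 747 on four 72 mm square posts — a table. The top surface is at 747 + 28 = 775 mm.


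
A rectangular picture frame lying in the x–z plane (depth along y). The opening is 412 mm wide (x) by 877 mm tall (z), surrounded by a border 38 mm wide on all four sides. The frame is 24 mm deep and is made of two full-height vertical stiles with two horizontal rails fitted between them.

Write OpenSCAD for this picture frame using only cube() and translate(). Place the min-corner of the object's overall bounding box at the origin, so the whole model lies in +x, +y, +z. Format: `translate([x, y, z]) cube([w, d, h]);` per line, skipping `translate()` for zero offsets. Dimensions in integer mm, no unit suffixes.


cube([38, 24, 953]);
translate([450, 0, 0]) cube([38, 24, 953]);
translate([38, 0, 0]) cube([412, 24, 38]);
translate([38, 0, 915]) cube([412, 24, 38]);
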